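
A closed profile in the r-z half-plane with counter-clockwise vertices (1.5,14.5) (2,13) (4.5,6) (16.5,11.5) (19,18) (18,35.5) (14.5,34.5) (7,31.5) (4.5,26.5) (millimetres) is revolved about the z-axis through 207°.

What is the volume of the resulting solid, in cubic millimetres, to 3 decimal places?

Profile (r,z), 9 vertices: (1.5,14.5) (2,13) (4.5,6) (16.5,11.5) (19,18) (18,35.5) (14.5,34.5) (7,31.5) (4.5,26.5)
edge 0: (1.5,14.5)→(2,13)  cross = 1.5·13 − 2·14.5 = -9.5000; (r_i+r_j)·cross = 3.5·-9.5000 = -33.2500
edge 1: (2,13)→(4.5,6)  cross = 2·6 − 4.5·13 = -46.5000; (r_i+r_j)·cross = 6.5·-46.5000 = -302.2500
edge 2: (4.5,6)→(16.5,11.5)  cross = 4.5·11.5 − 16.5·6 = -47.2500; (r_i+r_j)·cross = 21·-47.2500 = -992.2500
edge 3: (16.5,11.5)→(19,18)  cross = 16.5·18 − 19·11.5 = 78.5000; (r_i+r_j)·cross = 35.5·78.5000 = 2786.7500
edge 4: (19,18)→(18,35.5)  cross = 19·35.5 − 18·18 = 350.5000; (r_i+r_j)·cross = 37·350.5000 = 12968.5000
edge 5: (18,35.5)→(14.5,34.5)  cross = 18·34.5 − 14.5·35.5 = 106.2500; (r_i+r_j)·cross = 32.5·106.2500 = 3453.1250
edge 6: (14.5,34.5)→(7,31.5)  cross = 14.5·31.5 − 7·34.5 = 215.2500; (r_i+r_j)·cross = 21.5·215.2500 = 4627.8750
edge 7: (7,31.5)→(4.5,26.5)  cross = 7·26.5 − 4.5·31.5 = 43.7500; (r_i+r_j)·cross = 11.5·43.7500 = 503.1250
edge 8: (4.5,26.5)→(1.5,14.5)  cross = 4.5·14.5 − 1.5·26.5 = 25.5000; (r_i+r_j)·cross = 6·25.5000 = 153.0000
Σcross = 716.5000 → A = |Σcross|/2 = 358.2500 mm²
Σ(r_i+r_j)·cross = 23164.6250 → first moment M = |Σ|/6 = 3860.7708
R_c = M/A = 3860.7708/358.2500 = 10.7768 mm
θ = 207° = 3.612832 rad
V = θ·R_c·A = 3.612832·10.7768·358.2500 = 13948.315 mm³

Volume = 13948.315 mm³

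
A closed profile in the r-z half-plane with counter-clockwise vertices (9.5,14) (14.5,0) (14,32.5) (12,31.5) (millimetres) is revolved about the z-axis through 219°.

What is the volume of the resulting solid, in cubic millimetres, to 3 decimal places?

Volume = 4499.291 mm³

Profile (r,z), 4 vertices: (9.5,14) (14.5,0) (14,32.5) (12,31.5)
edge 0: (9.5,14)→(14.5,0)  cross = 9.5·0 − 14.5·14 = -203.0000; (r_i+r_j)·cross = 24·-203.0000 = -4872.0000
edge 1: (14.5,0)→(14,32.5)  cross = 14.5·32.5 − 14·0 = 471.2500; (r_i+r_j)·cross = 28.5·471.2500 = 13430.6250
edge 2: (14,32.5)→(12,31.5)  cross = 14·31.5 − 12·32.5 = 51.0000; (r_i+r_j)·cross = 26·51.0000 = 1326.0000
edge 3: (12,31.5)→(9.5,14)  cross = 12·14 − 9.5·31.5 = -131.2500; (r_i+r_j)·cross = 21.5·-131.2500 = -2821.8750
Σcross = 188.0000 → A = |Σcross|/2 = 94.0000 mm²
Σ(r_i+r_j)·cross = 7062.7500 → first moment M = |Σ|/6 = 1177.1250
R_c = M/A = 1177.1250/94.0000 = 12.5226 mm
θ = 219° = 3.822271 rad
V = θ·R_c·A = 3.822271·12.5226·94.0000 = 4499.291 mm³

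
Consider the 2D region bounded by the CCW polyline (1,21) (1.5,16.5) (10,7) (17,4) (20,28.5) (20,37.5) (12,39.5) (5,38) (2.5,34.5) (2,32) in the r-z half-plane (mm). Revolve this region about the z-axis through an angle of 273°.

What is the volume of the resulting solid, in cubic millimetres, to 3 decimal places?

Profile (r,z), 10 vertices: (1,21) (1.5,16.5) (10,7) (17,4) (20,28.5) (20,37.5) (12,39.5) (5,38) (2.5,34.5) (2,32)
edge 0: (1,21)→(1.5,16.5)  cross = 1·16.5 − 1.5·21 = -15.0000; (r_i+r_j)·cross = 2.5·-15.0000 = -37.5000
edge 1: (1.5,16.5)→(10,7)  cross = 1.5·7 − 10·16.5 = -154.5000; (r_i+r_j)·cross = 11.5·-154.5000 = -1776.7500
edge 2: (10,7)→(17,4)  cross = 10·4 − 17·7 = -79.0000; (r_i+r_j)·cross = 27·-79.0000 = -2133.0000
edge 3: (17,4)→(20,28.5)  cross = 17·28.5 − 20·4 = 404.5000; (r_i+r_j)·cross = 37·404.5000 = 14966.5000
edge 4: (20,28.5)→(20,37.5)  cross = 20·37.5 − 20·28.5 = 180.0000; (r_i+r_j)·cross = 40·180.0000 = 7200.0000
edge 5: (20,37.5)→(12,39.5)  cross = 20·39.5 − 12·37.5 = 340.0000; (r_i+r_j)·cross = 32·340.0000 = 10880.0000
edge 6: (12,39.5)→(5,38)  cross = 12·38 − 5·39.5 = 258.5000; (r_i+r_j)·cross = 17·258.5000 = 4394.5000
edge 7: (5,38)→(2.5,34.5)  cross = 5·34.5 − 2.5·38 = 77.5000; (r_i+r_j)·cross = 7.5·77.5000 = 581.2500
edge 8: (2.5,34.5)→(2,32)  cross = 2.5·32 − 2·34.5 = 11.0000; (r_i+r_j)·cross = 4.5·11.0000 = 49.5000
edge 9: (2,32)→(1,21)  cross = 2·21 − 1·32 = 10.0000; (r_i+r_j)·cross = 3·10.0000 = 30.0000
Σcross = 1033.0000 → A = |Σcross|/2 = 516.5000 mm²
Σ(r_i+r_j)·cross = 34154.5000 → first moment M = |Σ|/6 = 5692.4167
R_c = M/A = 5692.4167/516.5000 = 11.0211 mm
θ = 273° = 4.764749 rad
V = θ·R_c·A = 4.764749·11.0211·516.5000 = 27122.936 mm³

Volume = 27122.936 mm³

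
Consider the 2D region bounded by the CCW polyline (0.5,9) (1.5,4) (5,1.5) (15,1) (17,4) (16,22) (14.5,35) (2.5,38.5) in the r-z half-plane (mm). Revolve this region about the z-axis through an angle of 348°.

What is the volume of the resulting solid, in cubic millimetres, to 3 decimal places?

Volume = 26806.097 mm³

Profile (r,z), 8 vertices: (0.5,9) (1.5,4) (5,1.5) (15,1) (17,4) (16,22) (14.5,35) (2.5,38.5)
edge 0: (0.5,9)→(1.5,4)  cross = 0.5·4 − 1.5·9 = -11.5000; (r_i+r_j)·cross = 2·-11.5000 = -23.0000
edge 1: (1.5,4)→(5,1.5)  cross = 1.5·1.5 − 5·4 = -17.7500; (r_i+r_j)·cross = 6.5·-17.7500 = -115.3750
edge 2: (5,1.5)→(15,1)  cross = 5·1 − 15·1.5 = -17.5000; (r_i+r_j)·cross = 20·-17.5000 = -350.0000
edge 3: (15,1)→(17,4)  cross = 15·4 − 17·1 = 43.0000; (r_i+r_j)·cross = 32·43.0000 = 1376.0000
edge 4: (17,4)→(16,22)  cross = 17·22 − 16·4 = 310.0000; (r_i+r_j)·cross = 33·310.0000 = 10230.0000
edge 5: (16,22)→(14.5,35)  cross = 16·35 − 14.5·22 = 241.0000; (r_i+r_j)·cross = 30.5·241.0000 = 7350.5000
edge 6: (14.5,35)→(2.5,38.5)  cross = 14.5·38.5 − 2.5·35 = 470.7500; (r_i+r_j)·cross = 17·470.7500 = 8002.7500
edge 7: (2.5,38.5)→(0.5,9)  cross = 2.5·9 − 0.5·38.5 = 3.2500; (r_i+r_j)·cross = 3·3.2500 = 9.7500
Σcross = 1021.2500 → A = |Σcross|/2 = 510.6250 mm²
Σ(r_i+r_j)·cross = 26480.6250 → first moment M = |Σ|/6 = 4413.4375
R_c = M/A = 4413.4375/510.6250 = 8.6432 mm
θ = 348° = 6.073746 rad
V = θ·R_c·A = 6.073746·8.6432·510.6250 = 26806.097 mm³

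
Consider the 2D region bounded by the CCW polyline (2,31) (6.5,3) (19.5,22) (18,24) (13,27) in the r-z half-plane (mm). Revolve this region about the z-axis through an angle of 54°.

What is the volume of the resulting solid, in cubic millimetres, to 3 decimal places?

Profile (r,z), 5 vertices: (2,31) (6.5,3) (19.5,22) (18,24) (13,27)
edge 0: (2,31)→(6.5,3)  cross = 2·3 − 6.5·31 = -195.5000; (r_i+r_j)·cross = 8.5·-195.5000 = -1661.7500
edge 1: (6.5,3)→(19.5,22)  cross = 6.5·22 − 19.5·3 = 84.5000; (r_i+r_j)·cross = 26·84.5000 = 2197.0000
edge 2: (19.5,22)→(18,24)  cross = 19.5·24 − 18·22 = 72.0000; (r_i+r_j)·cross = 37.5·72.0000 = 2700.0000
edge 3: (18,24)→(13,27)  cross = 18·27 − 13·24 = 174.0000; (r_i+r_j)·cross = 31·174.0000 = 5394.0000
edge 4: (13,27)→(2,31)  cross = 13·31 − 2·27 = 349.0000; (r_i+r_j)·cross = 15·349.0000 = 5235.0000
Σcross = 484.0000 → A = |Σcross|/2 = 242.0000 mm²
Σ(r_i+r_j)·cross = 13864.2500 → first moment M = |Σ|/6 = 2310.7083
R_c = M/A = 2310.7083/242.0000 = 9.5484 mm
θ = 54° = 0.942478 rad
V = θ·R_c·A = 0.942478·9.5484·242.0000 = 2177.791 mm³

Volume = 2177.791 mm³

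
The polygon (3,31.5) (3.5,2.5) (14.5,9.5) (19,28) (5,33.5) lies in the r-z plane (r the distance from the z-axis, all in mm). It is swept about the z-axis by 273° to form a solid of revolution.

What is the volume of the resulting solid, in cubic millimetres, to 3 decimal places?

Volume = 15250.671 mm³

Profile (r,z), 5 vertices: (3,31.5) (3.5,2.5) (14.5,9.5) (19,28) (5,33.5)
edge 0: (3,31.5)→(3.5,2.5)  cross = 3·2.5 − 3.5·31.5 = -102.7500; (r_i+r_j)·cross = 6.5·-102.7500 = -667.8750
edge 1: (3.5,2.5)→(14.5,9.5)  cross = 3.5·9.5 − 14.5·2.5 = -3.0000; (r_i+r_j)·cross = 18·-3.0000 = -54.0000
edge 2: (14.5,9.5)→(19,28)  cross = 14.5·28 − 19·9.5 = 225.5000; (r_i+r_j)·cross = 33.5·225.5000 = 7554.2500
edge 3: (19,28)→(5,33.5)  cross = 19·33.5 − 5·28 = 496.5000; (r_i+r_j)·cross = 24·496.5000 = 11916.0000
edge 4: (5,33.5)→(3,31.5)  cross = 5·31.5 − 3·33.5 = 57.0000; (r_i+r_j)·cross = 8·57.0000 = 456.0000
Σcross = 673.2500 → A = |Σcross|/2 = 336.6250 mm²
Σ(r_i+r_j)·cross = 19204.3750 → first moment M = |Σ|/6 = 3200.7292
R_c = M/A = 3200.7292/336.6250 = 9.5083 mm
θ = 273° = 4.764749 rad
V = θ·R_c·A = 4.764749·9.5083·336.6250 = 15250.671 mm³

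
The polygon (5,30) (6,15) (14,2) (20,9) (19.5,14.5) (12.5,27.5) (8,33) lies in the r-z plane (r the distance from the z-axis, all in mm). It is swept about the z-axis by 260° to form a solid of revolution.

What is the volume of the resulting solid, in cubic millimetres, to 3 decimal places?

Profile (r,z), 7 vertices: (5,30) (6,15) (14,2) (20,9) (19.5,14.5) (12.5,27.5) (8,33)
edge 0: (5,30)→(6,15)  cross = 5·15 − 6·30 = -105.0000; (r_i+r_j)·cross = 11·-105.0000 = -1155.0000
edge 1: (6,15)→(14,2)  cross = 6·2 − 14·15 = -198.0000; (r_i+r_j)·cross = 20·-198.0000 = -3960.0000
edge 2: (14,2)→(20,9)  cross = 14·9 − 20·2 = 86.0000; (r_i+r_j)·cross = 34·86.0000 = 2924.0000
edge 3: (20,9)→(19.5,14.5)  cross = 20·14.5 − 19.5·9 = 114.5000; (r_i+r_j)·cross = 39.5·114.5000 = 4522.7500
edge 4: (19.5,14.5)→(12.5,27.5)  cross = 19.5·27.5 − 12.5·14.5 = 355.0000; (r_i+r_j)·cross = 32·355.0000 = 11360.0000
edge 5: (12.5,27.5)→(8,33)  cross = 12.5·33 − 8·27.5 = 192.5000; (r_i+r_j)·cross = 20.5·192.5000 = 3946.2500
edge 6: (8,33)→(5,30)  cross = 8·30 − 5·33 = 75.0000; (r_i+r_j)·cross = 13·75.0000 = 975.0000
Σcross = 520.0000 → A = |Σcross|/2 = 260.0000 mm²
Σ(r_i+r_j)·cross = 18613.0000 → first moment M = |Σ|/6 = 3102.1667
R_c = M/A = 3102.1667/260.0000 = 11.9314 mm
θ = 260° = 4.537856 rad
V = θ·R_c·A = 4.537856·11.9314·260.0000 = 14077.186 mm³

Volume = 14077.186 mm³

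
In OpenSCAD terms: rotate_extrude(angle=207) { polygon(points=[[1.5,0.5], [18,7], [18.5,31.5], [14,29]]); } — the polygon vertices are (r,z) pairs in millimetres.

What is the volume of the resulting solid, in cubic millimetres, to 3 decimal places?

Profile (r,z), 4 vertices: (1.5,0.5) (18,7) (18.5,31.5) (14,29)
edge 0: (1.5,0.5)→(18,7)  cross = 1.5·7 − 18·0.5 = 1.5000; (r_i+r_j)·cross = 19.5·1.5000 = 29.2500
edge 1: (18,7)→(18.5,31.5)  cross = 18·31.5 − 18.5·7 = 437.5000; (r_i+r_j)·cross = 36.5·437.5000 = 15968.7500
edge 2: (18.5,31.5)→(14,29)  cross = 18.5·29 − 14·31.5 = 95.5000; (r_i+r_j)·cross = 32.5·95.5000 = 3103.7500
edge 3: (14,29)→(1.5,0.5)  cross = 14·0.5 − 1.5·29 = -36.5000; (r_i+r_j)·cross = 15.5·-36.5000 = -565.7500
Σcross = 498.0000 → A = |Σcross|/2 = 249.0000 mm²
Σ(r_i+r_j)·cross = 18536.0000 → first moment M = |Σ|/6 = 3089.3333
R_c = M/A = 3089.3333/249.0000 = 12.4070 mm
θ = 207° = 3.612832 rad
V = θ·R_c·A = 3.612832·12.4070·249.0000 = 11161.241 mm³

Volume = 11161.241 mm³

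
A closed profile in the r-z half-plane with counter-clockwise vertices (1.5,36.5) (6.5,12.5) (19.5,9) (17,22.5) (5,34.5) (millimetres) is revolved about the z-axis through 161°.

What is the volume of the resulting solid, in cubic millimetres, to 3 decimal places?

Profile (r,z), 5 vertices: (1.5,36.5) (6.5,12.5) (19.5,9) (17,22.5) (5,34.5)
edge 0: (1.5,36.5)→(6.5,12.5)  cross = 1.5·12.5 − 6.5·36.5 = -218.5000; (r_i+r_j)·cross = 8·-218.5000 = -1748.0000
edge 1: (6.5,12.5)→(19.5,9)  cross = 6.5·9 − 19.5·12.5 = -185.2500; (r_i+r_j)·cross = 26·-185.2500 = -4816.5000
edge 2: (19.5,9)→(17,22.5)  cross = 19.5·22.5 − 17·9 = 285.7500; (r_i+r_j)·cross = 36.5·285.7500 = 10429.8750
edge 3: (17,22.5)→(5,34.5)  cross = 17·34.5 − 5·22.5 = 474.0000; (r_i+r_j)·cross = 22·474.0000 = 10428.0000
edge 4: (5,34.5)→(1.5,36.5)  cross = 5·36.5 − 1.5·34.5 = 130.7500; (r_i+r_j)·cross = 6.5·130.7500 = 849.8750
Σcross = 486.7500 → A = |Σcross|/2 = 243.3750 mm²
Σ(r_i+r_j)·cross = 15143.2500 → first moment M = |Σ|/6 = 2523.8750
R_c = M/A = 2523.8750/243.3750 = 10.3703 mm
θ = 161° = 2.809980 rad
V = θ·R_c·A = 2.809980·10.3703·243.3750 = 7092.039 mm³

Volume = 7092.039 mm³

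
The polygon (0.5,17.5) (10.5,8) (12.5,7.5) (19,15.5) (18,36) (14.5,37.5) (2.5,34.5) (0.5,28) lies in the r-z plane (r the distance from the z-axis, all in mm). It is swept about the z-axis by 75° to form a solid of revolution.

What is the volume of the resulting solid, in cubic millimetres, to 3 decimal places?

Volume = 5709.272 mm³

Profile (r,z), 8 vertices: (0.5,17.5) (10.5,8) (12.5,7.5) (19,15.5) (18,36) (14.5,37.5) (2.5,34.5) (0.5,28)
edge 0: (0.5,17.5)→(10.5,8)  cross = 0.5·8 − 10.5·17.5 = -179.7500; (r_i+r_j)·cross = 11·-179.7500 = -1977.2500
edge 1: (10.5,8)→(12.5,7.5)  cross = 10.5·7.5 − 12.5·8 = -21.2500; (r_i+r_j)·cross = 23·-21.2500 = -488.7500
edge 2: (12.5,7.5)→(19,15.5)  cross = 12.5·15.5 − 19·7.5 = 51.2500; (r_i+r_j)·cross = 31.5·51.2500 = 1614.3750
edge 3: (19,15.5)→(18,36)  cross = 19·36 − 18·15.5 = 405.0000; (r_i+r_j)·cross = 37·405.0000 = 14985.0000
edge 4: (18,36)→(14.5,37.5)  cross = 18·37.5 − 14.5·36 = 153.0000; (r_i+r_j)·cross = 32.5·153.0000 = 4972.5000
edge 5: (14.5,37.5)→(2.5,34.5)  cross = 14.5·34.5 − 2.5·37.5 = 406.5000; (r_i+r_j)·cross = 17·406.5000 = 6910.5000
edge 6: (2.5,34.5)→(0.5,28)  cross = 2.5·28 − 0.5·34.5 = 52.7500; (r_i+r_j)·cross = 3·52.7500 = 158.2500
edge 7: (0.5,28)→(0.5,17.5)  cross = 0.5·17.5 − 0.5·28 = -5.2500; (r_i+r_j)·cross = 1·-5.2500 = -5.2500
Σcross = 862.2500 → A = |Σcross|/2 = 431.1250 mm²
Σ(r_i+r_j)·cross = 26169.3750 → first moment M = |Σ|/6 = 4361.5625
R_c = M/A = 4361.5625/431.1250 = 10.1167 mm
θ = 75° = 1.308997 rad
V = θ·R_c·A = 1.308997·10.1167·431.1250 = 5709.272 mm³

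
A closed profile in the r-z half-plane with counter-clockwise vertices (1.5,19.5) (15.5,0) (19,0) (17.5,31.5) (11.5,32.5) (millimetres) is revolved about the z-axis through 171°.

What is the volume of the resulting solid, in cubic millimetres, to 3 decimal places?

Volume = 12424.030 mm³

Profile (r,z), 5 vertices: (1.5,19.5) (15.5,0) (19,0) (17.5,31.5) (11.5,32.5)
edge 0: (1.5,19.5)→(15.5,0)  cross = 1.5·0 − 15.5·19.5 = -302.2500; (r_i+r_j)·cross = 17·-302.2500 = -5138.2500
edge 1: (15.5,0)→(19,0)  cross = 15.5·0 − 19·0 = 0.0000; (r_i+r_j)·cross = 34.5·0.0000 = 0.0000
edge 2: (19,0)→(17.5,31.5)  cross = 19·31.5 − 17.5·0 = 598.5000; (r_i+r_j)·cross = 36.5·598.5000 = 21845.2500
edge 3: (17.5,31.5)→(11.5,32.5)  cross = 17.5·32.5 − 11.5·31.5 = 206.5000; (r_i+r_j)·cross = 29·206.5000 = 5988.5000
edge 4: (11.5,32.5)→(1.5,19.5)  cross = 11.5·19.5 − 1.5·32.5 = 175.5000; (r_i+r_j)·cross = 13·175.5000 = 2281.5000
Σcross = 678.2500 → A = |Σcross|/2 = 339.1250 mm²
Σ(r_i+r_j)·cross = 24977.0000 → first moment M = |Σ|/6 = 4162.8333
R_c = M/A = 4162.8333/339.1250 = 12.2752 mm
θ = 171° = 2.984513 rad
V = θ·R_c·A = 2.984513·12.2752·339.1250 = 12424.030 mm³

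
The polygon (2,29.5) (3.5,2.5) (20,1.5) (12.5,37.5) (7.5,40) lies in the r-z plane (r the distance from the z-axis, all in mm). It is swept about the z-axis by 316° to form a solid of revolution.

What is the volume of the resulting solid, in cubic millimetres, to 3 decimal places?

Volume = 25637.136 mm³

Profile (r,z), 5 vertices: (2,29.5) (3.5,2.5) (20,1.5) (12.5,37.5) (7.5,40)
edge 0: (2,29.5)→(3.5,2.5)  cross = 2·2.5 − 3.5·29.5 = -98.2500; (r_i+r_j)·cross = 5.5·-98.2500 = -540.3750
edge 1: (3.5,2.5)→(20,1.5)  cross = 3.5·1.5 − 20·2.5 = -44.7500; (r_i+r_j)·cross = 23.5·-44.7500 = -1051.6250
edge 2: (20,1.5)→(12.5,37.5)  cross = 20·37.5 − 12.5·1.5 = 731.2500; (r_i+r_j)·cross = 32.5·731.2500 = 23765.6250
edge 3: (12.5,37.5)→(7.5,40)  cross = 12.5·40 − 7.5·37.5 = 218.7500; (r_i+r_j)·cross = 20·218.7500 = 4375.0000
edge 4: (7.5,40)→(2,29.5)  cross = 7.5·29.5 − 2·40 = 141.2500; (r_i+r_j)·cross = 9.5·141.2500 = 1341.8750
Σcross = 948.2500 → A = |Σcross|/2 = 474.1250 mm²
Σ(r_i+r_j)·cross = 27890.5000 → first moment M = |Σ|/6 = 4648.4167
R_c = M/A = 4648.4167/474.1250 = 9.8042 mm
θ = 316° = 5.515240 rad
V = θ·R_c·A = 5.515240·9.8042·474.1250 = 25637.136 mm³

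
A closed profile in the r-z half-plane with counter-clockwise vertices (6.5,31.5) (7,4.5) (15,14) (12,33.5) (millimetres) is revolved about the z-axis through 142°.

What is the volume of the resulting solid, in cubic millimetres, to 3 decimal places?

Profile (r,z), 4 vertices: (6.5,31.5) (7,4.5) (15,14) (12,33.5)
edge 0: (6.5,31.5)→(7,4.5)  cross = 6.5·4.5 − 7·31.5 = -191.2500; (r_i+r_j)·cross = 13.5·-191.2500 = -2581.8750
edge 1: (7,4.5)→(15,14)  cross = 7·14 − 15·4.5 = 30.5000; (r_i+r_j)·cross = 22·30.5000 = 671.0000
edge 2: (15,14)→(12,33.5)  cross = 15·33.5 − 12·14 = 334.5000; (r_i+r_j)·cross = 27·334.5000 = 9031.5000
edge 3: (12,33.5)→(6.5,31.5)  cross = 12·31.5 − 6.5·33.5 = 160.2500; (r_i+r_j)·cross = 18.5·160.2500 = 2964.6250
Σcross = 334.0000 → A = |Σcross|/2 = 167.0000 mm²
Σ(r_i+r_j)·cross = 10085.2500 → first moment M = |Σ|/6 = 1680.8750
R_c = M/A = 1680.8750/167.0000 = 10.0651 mm
θ = 142° = 2.478368 rad
V = θ·R_c·A = 2.478368·10.0651·167.0000 = 4165.826 mm³

Volume = 4165.826 mm³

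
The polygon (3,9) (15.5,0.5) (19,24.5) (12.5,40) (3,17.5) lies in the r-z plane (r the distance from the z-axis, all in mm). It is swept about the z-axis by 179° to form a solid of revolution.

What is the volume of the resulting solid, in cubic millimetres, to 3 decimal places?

Profile (r,z), 5 vertices: (3,9) (15.5,0.5) (19,24.5) (12.5,40) (3,17.5)
edge 0: (3,9)→(15.5,0.5)  cross = 3·0.5 − 15.5·9 = -138.0000; (r_i+r_j)·cross = 18.5·-138.0000 = -2553.0000
edge 1: (15.5,0.5)→(19,24.5)  cross = 15.5·24.5 − 19·0.5 = 370.2500; (r_i+r_j)·cross = 34.5·370.2500 = 12773.6250
edge 2: (19,24.5)→(12.5,40)  cross = 19·40 − 12.5·24.5 = 453.7500; (r_i+r_j)·cross = 31.5·453.7500 = 14293.1250
edge 3: (12.5,40)→(3,17.5)  cross = 12.5·17.5 − 3·40 = 98.7500; (r_i+r_j)·cross = 15.5·98.7500 = 1530.6250
edge 4: (3,17.5)→(3,9)  cross = 3·9 − 3·17.5 = -25.5000; (r_i+r_j)·cross = 6·-25.5000 = -153.0000
Σcross = 759.2500 → A = |Σcross|/2 = 379.6250 mm²
Σ(r_i+r_j)·cross = 25891.3750 → first moment M = |Σ|/6 = 4315.2292
R_c = M/A = 4315.2292/379.6250 = 11.3671 mm
θ = 179° = 3.124139 rad
V = θ·R_c·A = 3.124139·11.3671·379.6250 = 13481.377 mm³

Volume = 13481.377 mm³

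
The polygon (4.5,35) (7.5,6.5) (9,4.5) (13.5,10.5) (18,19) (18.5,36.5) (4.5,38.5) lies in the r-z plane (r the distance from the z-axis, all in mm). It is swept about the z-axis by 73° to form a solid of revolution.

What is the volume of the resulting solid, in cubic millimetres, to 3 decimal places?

Volume = 4945.859 mm³

Profile (r,z), 7 vertices: (4.5,35) (7.5,6.5) (9,4.5) (13.5,10.5) (18,19) (18.5,36.5) (4.5,38.5)
edge 0: (4.5,35)→(7.5,6.5)  cross = 4.5·6.5 − 7.5·35 = -233.2500; (r_i+r_j)·cross = 12·-233.2500 = -2799.0000
edge 1: (7.5,6.5)→(9,4.5)  cross = 7.5·4.5 − 9·6.5 = -24.7500; (r_i+r_j)·cross = 16.5·-24.7500 = -408.3750
edge 2: (9,4.5)→(13.5,10.5)  cross = 9·10.5 − 13.5·4.5 = 33.7500; (r_i+r_j)·cross = 22.5·33.7500 = 759.3750
edge 3: (13.5,10.5)→(18,19)  cross = 13.5·19 − 18·10.5 = 67.5000; (r_i+r_j)·cross = 31.5·67.5000 = 2126.2500
edge 4: (18,19)→(18.5,36.5)  cross = 18·36.5 − 18.5·19 = 305.5000; (r_i+r_j)·cross = 36.5·305.5000 = 11150.7500
edge 5: (18.5,36.5)→(4.5,38.5)  cross = 18.5·38.5 − 4.5·36.5 = 548.0000; (r_i+r_j)·cross = 23·548.0000 = 12604.0000
edge 6: (4.5,38.5)→(4.5,35)  cross = 4.5·35 − 4.5·38.5 = -15.7500; (r_i+r_j)·cross = 9·-15.7500 = -141.7500
Σcross = 681.0000 → A = |Σcross|/2 = 340.5000 mm²
Σ(r_i+r_j)·cross = 23291.2500 → first moment M = |Σ|/6 = 3881.8750
R_c = M/A = 3881.8750/340.5000 = 11.4005 mm
θ = 73° = 1.274090 rad
V = θ·R_c·A = 1.274090·11.4005·340.5000 = 4945.859 mm³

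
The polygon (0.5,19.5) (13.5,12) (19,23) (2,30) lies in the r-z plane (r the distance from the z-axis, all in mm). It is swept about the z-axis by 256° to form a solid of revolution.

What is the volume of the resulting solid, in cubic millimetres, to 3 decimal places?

Profile (r,z), 4 vertices: (0.5,19.5) (13.5,12) (19,23) (2,30)
edge 0: (0.5,19.5)→(13.5,12)  cross = 0.5·12 − 13.5·19.5 = -257.2500; (r_i+r_j)·cross = 14·-257.2500 = -3601.5000
edge 1: (13.5,12)→(19,23)  cross = 13.5·23 − 19·12 = 82.5000; (r_i+r_j)·cross = 32.5·82.5000 = 2681.2500
edge 2: (19,23)→(2,30)  cross = 19·30 − 2·23 = 524.0000; (r_i+r_j)·cross = 21·524.0000 = 11004.0000
edge 3: (2,30)→(0.5,19.5)  cross = 2·19.5 − 0.5·30 = 24.0000; (r_i+r_j)·cross = 2.5·24.0000 = 60.0000
Σcross = 373.2500 → A = |Σcross|/2 = 186.6250 mm²
Σ(r_i+r_j)·cross = 10143.7500 → first moment M = |Σ|/6 = 1690.6250
R_c = M/A = 1690.6250/186.6250 = 9.0589 mm
θ = 256° = 4.468043 rad
V = θ·R_c·A = 4.468043·9.0589·186.6250 = 7553.785 mm³

Volume = 7553.785 mm³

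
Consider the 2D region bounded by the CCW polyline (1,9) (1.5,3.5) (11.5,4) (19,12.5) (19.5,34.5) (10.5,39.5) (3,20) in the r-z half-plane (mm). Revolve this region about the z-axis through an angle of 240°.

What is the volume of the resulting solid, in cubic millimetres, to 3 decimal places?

Volume = 21608.398 mm³

Profile (r,z), 7 vertices: (1,9) (1.5,3.5) (11.5,4) (19,12.5) (19.5,34.5) (10.5,39.5) (3,20)
edge 0: (1,9)→(1.5,3.5)  cross = 1·3.5 − 1.5·9 = -10.0000; (r_i+r_j)·cross = 2.5·-10.0000 = -25.0000
edge 1: (1.5,3.5)→(11.5,4)  cross = 1.5·4 − 11.5·3.5 = -34.2500; (r_i+r_j)·cross = 13·-34.2500 = -445.2500
edge 2: (11.5,4)→(19,12.5)  cross = 11.5·12.5 − 19·4 = 67.7500; (r_i+r_j)·cross = 30.5·67.7500 = 2066.3750
edge 3: (19,12.5)→(19.5,34.5)  cross = 19·34.5 − 19.5·12.5 = 411.7500; (r_i+r_j)·cross = 38.5·411.7500 = 15852.3750
edge 4: (19.5,34.5)→(10.5,39.5)  cross = 19.5·39.5 − 10.5·34.5 = 408.0000; (r_i+r_j)·cross = 30·408.0000 = 12240.0000
edge 5: (10.5,39.5)→(3,20)  cross = 10.5·20 − 3·39.5 = 91.5000; (r_i+r_j)·cross = 13.5·91.5000 = 1235.2500
edge 6: (3,20)→(1,9)  cross = 3·9 − 1·20 = 7.0000; (r_i+r_j)·cross = 4·7.0000 = 28.0000
Σcross = 941.7500 → A = |Σcross|/2 = 470.8750 mm²
Σ(r_i+r_j)·cross = 30951.7500 → first moment M = |Σ|/6 = 5158.6250
R_c = M/A = 5158.6250/470.8750 = 10.9554 mm
θ = 240° = 4.188790 rad
V = θ·R_c·A = 4.188790·10.9554·470.8750 = 21608.398 mm³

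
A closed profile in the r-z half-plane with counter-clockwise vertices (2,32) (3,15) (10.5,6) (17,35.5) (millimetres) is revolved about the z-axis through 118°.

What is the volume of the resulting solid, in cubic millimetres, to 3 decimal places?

Volume = 4880.773 mm³

Profile (r,z), 4 vertices: (2,32) (3,15) (10.5,6) (17,35.5)
edge 0: (2,32)→(3,15)  cross = 2·15 − 3·32 = -66.0000; (r_i+r_j)·cross = 5·-66.0000 = -330.0000
edge 1: (3,15)→(10.5,6)  cross = 3·6 − 10.5·15 = -139.5000; (r_i+r_j)·cross = 13.5·-139.5000 = -1883.2500
edge 2: (10.5,6)→(17,35.5)  cross = 10.5·35.5 − 17·6 = 270.7500; (r_i+r_j)·cross = 27.5·270.7500 = 7445.6250
edge 3: (17,35.5)→(2,32)  cross = 17·32 − 2·35.5 = 473.0000; (r_i+r_j)·cross = 19·473.0000 = 8987.0000
Σcross = 538.2500 → A = |Σcross|/2 = 269.1250 mm²
Σ(r_i+r_j)·cross = 14219.3750 → first moment M = |Σ|/6 = 2369.8958
R_c = M/A = 2369.8958/269.1250 = 8.8059 mm
θ = 118° = 2.059489 rad
V = θ·R_c·A = 2.059489·8.8059·269.1250 = 4880.773 mm³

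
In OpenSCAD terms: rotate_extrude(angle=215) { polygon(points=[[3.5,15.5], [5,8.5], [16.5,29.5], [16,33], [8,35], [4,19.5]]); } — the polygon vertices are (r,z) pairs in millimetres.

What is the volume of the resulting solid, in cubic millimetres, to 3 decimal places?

Profile (r,z), 6 vertices: (3.5,15.5) (5,8.5) (16.5,29.5) (16,33) (8,35) (4,19.5)
edge 0: (3.5,15.5)→(5,8.5)  cross = 3.5·8.5 − 5·15.5 = -47.7500; (r_i+r_j)·cross = 8.5·-47.7500 = -405.8750
edge 1: (5,8.5)→(16.5,29.5)  cross = 5·29.5 − 16.5·8.5 = 7.2500; (r_i+r_j)·cross = 21.5·7.2500 = 155.8750
edge 2: (16.5,29.5)→(16,33)  cross = 16.5·33 − 16·29.5 = 72.5000; (r_i+r_j)·cross = 32.5·72.5000 = 2356.2500
edge 3: (16,33)→(8,35)  cross = 16·35 − 8·33 = 296.0000; (r_i+r_j)·cross = 24·296.0000 = 7104.0000
edge 4: (8,35)→(4,19.5)  cross = 8·19.5 − 4·35 = 16.0000; (r_i+r_j)·cross = 12·16.0000 = 192.0000
edge 5: (4,19.5)→(3.5,15.5)  cross = 4·15.5 − 3.5·19.5 = -6.2500; (r_i+r_j)·cross = 7.5·-6.2500 = -46.8750
Σcross = 337.7500 → A = |Σcross|/2 = 168.8750 mm²
Σ(r_i+r_j)·cross = 9355.3750 → first moment M = |Σ|/6 = 1559.2292
R_c = M/A = 1559.2292/168.8750 = 9.2330 mm
θ = 215° = 3.752458 rad
V = θ·R_c·A = 3.752458·9.2330·168.8750 = 5850.942 mm³

Volume = 5850.942 mm³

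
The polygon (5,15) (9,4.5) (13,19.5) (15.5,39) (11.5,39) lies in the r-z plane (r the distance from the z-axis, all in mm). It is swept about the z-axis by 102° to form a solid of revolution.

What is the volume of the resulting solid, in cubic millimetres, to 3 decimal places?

Profile (r,z), 5 vertices: (5,15) (9,4.5) (13,19.5) (15.5,39) (11.5,39)
edge 0: (5,15)→(9,4.5)  cross = 5·4.5 − 9·15 = -112.5000; (r_i+r_j)·cross = 14·-112.5000 = -1575.0000
edge 1: (9,4.5)→(13,19.5)  cross = 9·19.5 − 13·4.5 = 117.0000; (r_i+r_j)·cross = 22·117.0000 = 2574.0000
edge 2: (13,19.5)→(15.5,39)  cross = 13·39 − 15.5·19.5 = 204.7500; (r_i+r_j)·cross = 28.5·204.7500 = 5835.3750
edge 3: (15.5,39)→(11.5,39)  cross = 15.5·39 − 11.5·39 = 156.0000; (r_i+r_j)·cross = 27·156.0000 = 4212.0000
edge 4: (11.5,39)→(5,15)  cross = 11.5·15 − 5·39 = -22.5000; (r_i+r_j)·cross = 16.5·-22.5000 = -371.2500
Σcross = 342.7500 → A = |Σcross|/2 = 171.3750 mm²
Σ(r_i+r_j)·cross = 10675.1250 → first moment M = |Σ|/6 = 1779.1875
R_c = M/A = 1779.1875/171.3750 = 10.3818 mm
θ = 102° = 1.780236 rad
V = θ·R_c·A = 1.780236·10.3818·171.3750 = 3167.373 mm³

Volume = 3167.373 mm³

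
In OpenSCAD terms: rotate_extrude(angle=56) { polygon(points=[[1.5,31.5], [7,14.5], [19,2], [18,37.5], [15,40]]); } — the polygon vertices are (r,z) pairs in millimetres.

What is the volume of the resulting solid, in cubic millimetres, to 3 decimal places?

Profile (r,z), 5 vertices: (1.5,31.5) (7,14.5) (19,2) (18,37.5) (15,40)
edge 0: (1.5,31.5)→(7,14.5)  cross = 1.5·14.5 − 7·31.5 = -198.7500; (r_i+r_j)·cross = 8.5·-198.7500 = -1689.3750
edge 1: (7,14.5)→(19,2)  cross = 7·2 − 19·14.5 = -261.5000; (r_i+r_j)·cross = 26·-261.5000 = -6799.0000
edge 2: (19,2)→(18,37.5)  cross = 19·37.5 − 18·2 = 676.5000; (r_i+r_j)·cross = 37·676.5000 = 25030.5000
edge 3: (18,37.5)→(15,40)  cross = 18·40 − 15·37.5 = 157.5000; (r_i+r_j)·cross = 33·157.5000 = 5197.5000
edge 4: (15,40)→(1.5,31.5)  cross = 15·31.5 − 1.5·40 = 412.5000; (r_i+r_j)·cross = 16.5·412.5000 = 6806.2500
Σcross = 786.2500 → A = |Σcross|/2 = 393.1250 mm²
Σ(r_i+r_j)·cross = 28545.8750 → first moment M = |Σ|/6 = 4757.6458
R_c = M/A = 4757.6458/393.1250 = 12.1021 mm
θ = 56° = 0.977384 rad
V = θ·R_c·A = 0.977384·12.1021·393.1250 = 4650.049 mm³

Volume = 4650.049 mm³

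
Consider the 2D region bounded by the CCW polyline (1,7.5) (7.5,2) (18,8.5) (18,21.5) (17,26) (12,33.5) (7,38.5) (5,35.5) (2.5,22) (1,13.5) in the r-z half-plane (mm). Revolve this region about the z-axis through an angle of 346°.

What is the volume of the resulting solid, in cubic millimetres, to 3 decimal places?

Profile (r,z), 10 vertices: (1,7.5) (7.5,2) (18,8.5) (18,21.5) (17,26) (12,33.5) (7,38.5) (5,35.5) (2.5,22) (1,13.5)
edge 0: (1,7.5)→(7.5,2)  cross = 1·2 − 7.5·7.5 = -54.2500; (r_i+r_j)·cross = 8.5·-54.2500 = -461.1250
edge 1: (7.5,2)→(18,8.5)  cross = 7.5·8.5 − 18·2 = 27.7500; (r_i+r_j)·cross = 25.5·27.7500 = 707.6250
edge 2: (18,8.5)→(18,21.5)  cross = 18·21.5 − 18·8.5 = 234.0000; (r_i+r_j)·cross = 36·234.0000 = 8424.0000
edge 3: (18,21.5)→(17,26)  cross = 18·26 − 17·21.5 = 102.5000; (r_i+r_j)·cross = 35·102.5000 = 3587.5000
edge 4: (17,26)→(12,33.5)  cross = 17·33.5 − 12·26 = 257.5000; (r_i+r_j)·cross = 29·257.5000 = 7467.5000
edge 5: (12,33.5)→(7,38.5)  cross = 12·38.5 − 7·33.5 = 227.5000; (r_i+r_j)·cross = 19·227.5000 = 4322.5000
edge 6: (7,38.5)→(5,35.5)  cross = 7·35.5 − 5·38.5 = 56.0000; (r_i+r_j)·cross = 12·56.0000 = 672.0000
edge 7: (5,35.5)→(2.5,22)  cross = 5·22 − 2.5·35.5 = 21.2500; (r_i+r_j)·cross = 7.5·21.2500 = 159.3750
edge 8: (2.5,22)→(1,13.5)  cross = 2.5·13.5 − 1·22 = 11.7500; (r_i+r_j)·cross = 3.5·11.7500 = 41.1250
edge 9: (1,13.5)→(1,7.5)  cross = 1·7.5 − 1·13.5 = -6.0000; (r_i+r_j)·cross = 2·-6.0000 = -12.0000
Σcross = 878.0000 → A = |Σcross|/2 = 439.0000 mm²
Σ(r_i+r_j)·cross = 24908.5000 → first moment M = |Σ|/6 = 4151.4167
R_c = M/A = 4151.4167/439.0000 = 9.4565 mm
θ = 346° = 6.038839 rad
V = θ·R_c·A = 6.038839·9.4565·439.0000 = 25069.738 mm³

Volume = 25069.738 mm³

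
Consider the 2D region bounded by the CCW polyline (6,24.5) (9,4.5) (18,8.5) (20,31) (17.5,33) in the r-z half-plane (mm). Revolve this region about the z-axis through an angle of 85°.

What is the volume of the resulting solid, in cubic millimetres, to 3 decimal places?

Volume = 5328.067 mm³

Profile (r,z), 5 vertices: (6,24.5) (9,4.5) (18,8.5) (20,31) (17.5,33)
edge 0: (6,24.5)→(9,4.5)  cross = 6·4.5 − 9·24.5 = -193.5000; (r_i+r_j)·cross = 15·-193.5000 = -2902.5000
edge 1: (9,4.5)→(18,8.5)  cross = 9·8.5 − 18·4.5 = -4.5000; (r_i+r_j)·cross = 27·-4.5000 = -121.5000
edge 2: (18,8.5)→(20,31)  cross = 18·31 − 20·8.5 = 388.0000; (r_i+r_j)·cross = 38·388.0000 = 14744.0000
edge 3: (20,31)→(17.5,33)  cross = 20·33 − 17.5·31 = 117.5000; (r_i+r_j)·cross = 37.5·117.5000 = 4406.2500
edge 4: (17.5,33)→(6,24.5)  cross = 17.5·24.5 − 6·33 = 230.7500; (r_i+r_j)·cross = 23.5·230.7500 = 5422.6250
Σcross = 538.2500 → A = |Σcross|/2 = 269.1250 mm²
Σ(r_i+r_j)·cross = 21548.8750 → first moment M = |Σ|/6 = 3591.4792
R_c = M/A = 3591.4792/269.1250 = 13.3450 mm
θ = 85° = 1.483530 rad
V = θ·R_c·A = 1.483530·13.3450·269.1250 = 5328.067 mm³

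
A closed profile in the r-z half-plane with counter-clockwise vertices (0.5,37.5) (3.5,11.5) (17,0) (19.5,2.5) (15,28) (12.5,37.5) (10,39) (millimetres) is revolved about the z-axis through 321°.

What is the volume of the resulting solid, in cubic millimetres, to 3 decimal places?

Profile (r,z), 7 vertices: (0.5,37.5) (3.5,11.5) (17,0) (19.5,2.5) (15,28) (12.5,37.5) (10,39)
edge 0: (0.5,37.5)→(3.5,11.5)  cross = 0.5·11.5 − 3.5·37.5 = -125.5000; (r_i+r_j)·cross = 4·-125.5000 = -502.0000
edge 1: (3.5,11.5)→(17,0)  cross = 3.5·0 − 17·11.5 = -195.5000; (r_i+r_j)·cross = 20.5·-195.5000 = -4007.7500
edge 2: (17,0)→(19.5,2.5)  cross = 17·2.5 − 19.5·0 = 42.5000; (r_i+r_j)·cross = 36.5·42.5000 = 1551.2500
edge 3: (19.5,2.5)→(15,28)  cross = 19.5·28 − 15·2.5 = 508.5000; (r_i+r_j)·cross = 34.5·508.5000 = 17543.2500
edge 4: (15,28)→(12.5,37.5)  cross = 15·37.5 − 12.5·28 = 212.5000; (r_i+r_j)·cross = 27.5·212.5000 = 5843.7500
edge 5: (12.5,37.5)→(10,39)  cross = 12.5·39 − 10·37.5 = 112.5000; (r_i+r_j)·cross = 22.5·112.5000 = 2531.2500
edge 6: (10,39)→(0.5,37.5)  cross = 10·37.5 − 0.5·39 = 355.5000; (r_i+r_j)·cross = 10.5·355.5000 = 3732.7500
Σcross = 910.5000 → A = |Σcross|/2 = 455.2500 mm²
Σ(r_i+r_j)·cross = 26692.5000 → first moment M = |Σ|/6 = 4448.7500
R_c = M/A = 4448.7500/455.2500 = 9.7721 mm
θ = 321° = 5.602507 rad
V = θ·R_c·A = 5.602507·9.7721·455.2500 = 24924.153 mm³

Volume = 24924.153 mm³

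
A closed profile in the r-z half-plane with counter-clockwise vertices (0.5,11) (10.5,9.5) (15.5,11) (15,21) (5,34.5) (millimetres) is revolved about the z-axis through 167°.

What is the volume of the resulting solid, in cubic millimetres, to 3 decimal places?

Volume = 5493.784 mm³

Profile (r,z), 5 vertices: (0.5,11) (10.5,9.5) (15.5,11) (15,21) (5,34.5)
edge 0: (0.5,11)→(10.5,9.5)  cross = 0.5·9.5 − 10.5·11 = -110.7500; (r_i+r_j)·cross = 11·-110.7500 = -1218.2500
edge 1: (10.5,9.5)→(15.5,11)  cross = 10.5·11 − 15.5·9.5 = -31.7500; (r_i+r_j)·cross = 26·-31.7500 = -825.5000
edge 2: (15.5,11)→(15,21)  cross = 15.5·21 − 15·11 = 160.5000; (r_i+r_j)·cross = 30.5·160.5000 = 4895.2500
edge 3: (15,21)→(5,34.5)  cross = 15·34.5 − 5·21 = 412.5000; (r_i+r_j)·cross = 20·412.5000 = 8250.0000
edge 4: (5,34.5)→(0.5,11)  cross = 5·11 − 0.5·34.5 = 37.7500; (r_i+r_j)·cross = 5.5·37.7500 = 207.6250
Σcross = 468.2500 → A = |Σcross|/2 = 234.1250 mm²
Σ(r_i+r_j)·cross = 11309.1250 → first moment M = |Σ|/6 = 1884.8542
R_c = M/A = 1884.8542/234.1250 = 8.0506 mm
θ = 167° = 2.914700 rad
V = θ·R_c·A = 2.914700·8.0506·234.1250 = 5493.784 mm³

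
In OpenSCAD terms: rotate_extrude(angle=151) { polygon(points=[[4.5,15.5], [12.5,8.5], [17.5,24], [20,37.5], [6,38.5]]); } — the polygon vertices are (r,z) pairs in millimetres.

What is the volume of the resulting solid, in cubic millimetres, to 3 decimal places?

Volume = 9588.965 mm³

Profile (r,z), 5 vertices: (4.5,15.5) (12.5,8.5) (17.5,24) (20,37.5) (6,38.5)
edge 0: (4.5,15.5)→(12.5,8.5)  cross = 4.5·8.5 − 12.5·15.5 = -155.5000; (r_i+r_j)·cross = 17·-155.5000 = -2643.5000
edge 1: (12.5,8.5)→(17.5,24)  cross = 12.5·24 − 17.5·8.5 = 151.2500; (r_i+r_j)·cross = 30·151.2500 = 4537.5000
edge 2: (17.5,24)→(20,37.5)  cross = 17.5·37.5 − 20·24 = 176.2500; (r_i+r_j)·cross = 37.5·176.2500 = 6609.3750
edge 3: (20,37.5)→(6,38.5)  cross = 20·38.5 − 6·37.5 = 545.0000; (r_i+r_j)·cross = 26·545.0000 = 14170.0000
edge 4: (6,38.5)→(4.5,15.5)  cross = 6·15.5 − 4.5·38.5 = -80.2500; (r_i+r_j)·cross = 10.5·-80.2500 = -842.6250
Σcross = 636.7500 → A = |Σcross|/2 = 318.3750 mm²
Σ(r_i+r_j)·cross = 21830.7500 → first moment M = |Σ|/6 = 3638.4583
R_c = M/A = 3638.4583/318.3750 = 11.4282 mm
θ = 151° = 2.635447 rad
V = θ·R_c·A = 2.635447·11.4282·318.3750 = 9588.965 mm³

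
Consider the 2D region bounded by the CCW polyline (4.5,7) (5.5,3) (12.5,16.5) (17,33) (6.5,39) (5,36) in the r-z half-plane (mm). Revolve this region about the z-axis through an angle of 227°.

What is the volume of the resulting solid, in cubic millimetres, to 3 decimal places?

Volume = 9498.154 mm³

Profile (r,z), 6 vertices: (4.5,7) (5.5,3) (12.5,16.5) (17,33) (6.5,39) (5,36)
edge 0: (4.5,7)→(5.5,3)  cross = 4.5·3 − 5.5·7 = -25.0000; (r_i+r_j)·cross = 10·-25.0000 = -250.0000
edge 1: (5.5,3)→(12.5,16.5)  cross = 5.5·16.5 − 12.5·3 = 53.2500; (r_i+r_j)·cross = 18·53.2500 = 958.5000
edge 2: (12.5,16.5)→(17,33)  cross = 12.5·33 − 17·16.5 = 132.0000; (r_i+r_j)·cross = 29.5·132.0000 = 3894.0000
edge 3: (17,33)→(6.5,39)  cross = 17·39 − 6.5·33 = 448.5000; (r_i+r_j)·cross = 23.5·448.5000 = 10539.7500
edge 4: (6.5,39)→(5,36)  cross = 6.5·36 − 5·39 = 39.0000; (r_i+r_j)·cross = 11.5·39.0000 = 448.5000
edge 5: (5,36)→(4.5,7)  cross = 5·7 − 4.5·36 = -127.0000; (r_i+r_j)·cross = 9.5·-127.0000 = -1206.5000
Σcross = 520.7500 → A = |Σcross|/2 = 260.3750 mm²
Σ(r_i+r_j)·cross = 14384.2500 → first moment M = |Σ|/6 = 2397.3750
R_c = M/A = 2397.3750/260.3750 = 9.2074 mm
θ = 227° = 3.961897 rad
V = θ·R_c·A = 3.961897·9.2074·260.3750 = 9498.154 mm³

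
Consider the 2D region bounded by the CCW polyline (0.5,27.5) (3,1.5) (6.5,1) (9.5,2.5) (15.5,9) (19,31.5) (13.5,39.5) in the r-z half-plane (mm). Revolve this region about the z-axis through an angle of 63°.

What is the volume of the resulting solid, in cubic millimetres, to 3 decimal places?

Volume = 5014.577 mm³

Profile (r,z), 7 vertices: (0.5,27.5) (3,1.5) (6.5,1) (9.5,2.5) (15.5,9) (19,31.5) (13.5,39.5)
edge 0: (0.5,27.5)→(3,1.5)  cross = 0.5·1.5 − 3·27.5 = -81.7500; (r_i+r_j)·cross = 3.5·-81.7500 = -286.1250
edge 1: (3,1.5)→(6.5,1)  cross = 3·1 − 6.5·1.5 = -6.7500; (r_i+r_j)·cross = 9.5·-6.7500 = -64.1250
edge 2: (6.5,1)→(9.5,2.5)  cross = 6.5·2.5 − 9.5·1 = 6.7500; (r_i+r_j)·cross = 16·6.7500 = 108.0000
edge 3: (9.5,2.5)→(15.5,9)  cross = 9.5·9 − 15.5·2.5 = 46.7500; (r_i+r_j)·cross = 25·46.7500 = 1168.7500
edge 4: (15.5,9)→(19,31.5)  cross = 15.5·31.5 − 19·9 = 317.2500; (r_i+r_j)·cross = 34.5·317.2500 = 10945.1250
edge 5: (19,31.5)→(13.5,39.5)  cross = 19·39.5 − 13.5·31.5 = 325.2500; (r_i+r_j)·cross = 32.5·325.2500 = 10570.6250
edge 6: (13.5,39.5)→(0.5,27.5)  cross = 13.5·27.5 − 0.5·39.5 = 351.5000; (r_i+r_j)·cross = 14·351.5000 = 4921.0000
Σcross = 959.0000 → A = |Σcross|/2 = 479.5000 mm²
Σ(r_i+r_j)·cross = 27363.2500 → first moment M = |Σ|/6 = 4560.5417
R_c = M/A = 4560.5417/479.5000 = 9.5110 mm
θ = 63° = 1.099557 rad
V = θ·R_c·A = 1.099557·9.5110·479.5000 = 5014.577 mm³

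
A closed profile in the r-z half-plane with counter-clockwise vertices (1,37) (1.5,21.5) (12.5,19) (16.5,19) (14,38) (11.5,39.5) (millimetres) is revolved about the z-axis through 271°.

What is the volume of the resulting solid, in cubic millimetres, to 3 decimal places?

Volume = 10359.143 mm³

Profile (r,z), 6 vertices: (1,37) (1.5,21.5) (12.5,19) (16.5,19) (14,38) (11.5,39.5)
edge 0: (1,37)→(1.5,21.5)  cross = 1·21.5 − 1.5·37 = -34.0000; (r_i+r_j)·cross = 2.5·-34.0000 = -85.0000
edge 1: (1.5,21.5)→(12.5,19)  cross = 1.5·19 − 12.5·21.5 = -240.2500; (r_i+r_j)·cross = 14·-240.2500 = -3363.5000
edge 2: (12.5,19)→(16.5,19)  cross = 12.5·19 − 16.5·19 = -76.0000; (r_i+r_j)·cross = 29·-76.0000 = -2204.0000
edge 3: (16.5,19)→(14,38)  cross = 16.5·38 − 14·19 = 361.0000; (r_i+r_j)·cross = 30.5·361.0000 = 11010.5000
edge 4: (14,38)→(11.5,39.5)  cross = 14·39.5 − 11.5·38 = 116.0000; (r_i+r_j)·cross = 25.5·116.0000 = 2958.0000
edge 5: (11.5,39.5)→(1,37)  cross = 11.5·37 − 1·39.5 = 386.0000; (r_i+r_j)·cross = 12.5·386.0000 = 4825.0000
Σcross = 512.7500 → A = |Σcross|/2 = 256.3750 mm²
Σ(r_i+r_j)·cross = 13141.0000 → first moment M = |Σ|/6 = 2190.1667
R_c = M/A = 2190.1667/256.3750 = 8.5428 mm
θ = 271° = 4.729842 rad
V = θ·R_c·A = 4.729842·8.5428·256.3750 = 10359.143 mm³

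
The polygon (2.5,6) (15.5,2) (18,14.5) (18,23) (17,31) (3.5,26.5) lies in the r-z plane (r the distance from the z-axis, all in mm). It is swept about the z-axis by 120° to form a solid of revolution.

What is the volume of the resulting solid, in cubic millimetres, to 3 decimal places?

Volume = 7969.741 mm³

Profile (r,z), 6 vertices: (2.5,6) (15.5,2) (18,14.5) (18,23) (17,31) (3.5,26.5)
edge 0: (2.5,6)→(15.5,2)  cross = 2.5·2 − 15.5·6 = -88.0000; (r_i+r_j)·cross = 18·-88.0000 = -1584.0000
edge 1: (15.5,2)→(18,14.5)  cross = 15.5·14.5 − 18·2 = 188.7500; (r_i+r_j)·cross = 33.5·188.7500 = 6323.1250
edge 2: (18,14.5)→(18,23)  cross = 18·23 − 18·14.5 = 153.0000; (r_i+r_j)·cross = 36·153.0000 = 5508.0000
edge 3: (18,23)→(17,31)  cross = 18·31 − 17·23 = 167.0000; (r_i+r_j)·cross = 35·167.0000 = 5845.0000
edge 4: (17,31)→(3.5,26.5)  cross = 17·26.5 − 3.5·31 = 342.0000; (r_i+r_j)·cross = 20.5·342.0000 = 7011.0000
edge 5: (3.5,26.5)→(2.5,6)  cross = 3.5·6 − 2.5·26.5 = -45.2500; (r_i+r_j)·cross = 6·-45.2500 = -271.5000
Σcross = 717.5000 → A = |Σcross|/2 = 358.7500 mm²
Σ(r_i+r_j)·cross = 22831.6250 → first moment M = |Σ|/6 = 3805.2708
R_c = M/A = 3805.2708/358.7500 = 10.6070 mm
θ = 120° = 2.094395 rad
V = θ·R_c·A = 2.094395·10.6070·358.7500 = 7969.741 mm³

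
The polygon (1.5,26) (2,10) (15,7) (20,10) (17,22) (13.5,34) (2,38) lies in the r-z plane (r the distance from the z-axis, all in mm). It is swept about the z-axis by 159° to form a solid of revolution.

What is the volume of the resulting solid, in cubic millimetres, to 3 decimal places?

Volume = 10799.199 mm³

Profile (r,z), 7 vertices: (1.5,26) (2,10) (15,7) (20,10) (17,22) (13.5,34) (2,38)
edge 0: (1.5,26)→(2,10)  cross = 1.5·10 − 2·26 = -37.0000; (r_i+r_j)·cross = 3.5·-37.0000 = -129.5000
edge 1: (2,10)→(15,7)  cross = 2·7 − 15·10 = -136.0000; (r_i+r_j)·cross = 17·-136.0000 = -2312.0000
edge 2: (15,7)→(20,10)  cross = 15·10 − 20·7 = 10.0000; (r_i+r_j)·cross = 35·10.0000 = 350.0000
edge 3: (20,10)→(17,22)  cross = 20·22 − 17·10 = 270.0000; (r_i+r_j)·cross = 37·270.0000 = 9990.0000
edge 4: (17,22)→(13.5,34)  cross = 17·34 − 13.5·22 = 281.0000; (r_i+r_j)·cross = 30.5·281.0000 = 8570.5000
edge 5: (13.5,34)→(2,38)  cross = 13.5·38 − 2·34 = 445.0000; (r_i+r_j)·cross = 15.5·445.0000 = 6897.5000
edge 6: (2,38)→(1.5,26)  cross = 2·26 − 1.5·38 = -5.0000; (r_i+r_j)·cross = 3.5·-5.0000 = -17.5000
Σcross = 828.0000 → A = |Σcross|/2 = 414.0000 mm²
Σ(r_i+r_j)·cross = 23349.0000 → first moment M = |Σ|/6 = 3891.5000
R_c = M/A = 3891.5000/414.0000 = 9.3998 mm
θ = 159° = 2.775074 rad
V = θ·R_c·A = 2.775074·9.3998·414.0000 = 10799.199 mm³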